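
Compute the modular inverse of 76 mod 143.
32

gcd(76, 143) = 1, so the inverse exists.
Extended Euclidean algorithm on (143, 76):
143 = 1 × 76 + 67  ⟹  67 = (1)·143 + (-1)·76
76 = 1 × 67 + 9  ⟹  9 = (-1)·143 + (2)·76
67 = 7 × 9 + 4  ⟹  4 = (8)·143 + (-15)·76
9 = 2 × 4 + 1  ⟹  1 = (-17)·143 + (32)·76
So (32)·76 ≡ 1 (mod 143), i.e. 76^(-1) ≡ 32 (mod 143).
Check: 76 × 32 = 2432 ≡ 1 (mod 143)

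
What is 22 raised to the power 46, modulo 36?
4

Repeated squaring. Binary of 46 = 101110.
22^1 ≡ 22 (mod 36); 22^2 ≡ 16 (mod 36); 22^4 ≡ 4 (mod 36); 22^8 ≡ 16 (mod 36); 22^16 ≡ 4 (mod 36); 22^32 ≡ 16 (mod 36)
22^46 = 22^2 × 22^4 × 22^8 × 22^32 ≡ 4 (mod 36)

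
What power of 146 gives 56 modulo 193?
166

Baby-step giant-step with step n = ⌈√193⌉ = 14.
Baby steps 146^j mod 193 (j:value) for j=0..13: 0:1, 1:146, 2:86, 3:11, 4:62, 5:174, 6:121, 7:103, 8:177, 9:173, 10:168, 11:17, 12:166, 13:111.
Giant-step multiplier: 146^(-14) ≡ 146^(192-14) = 146^178 ≡ 32 (mod 193).
Giant steps γ_i = 56·32^i mod 193: γ_0=56, γ_1=55, γ_2=23, γ_3=157, γ_4=6, γ_5=192, γ_6=161, γ_7=134, γ_8=42, γ_9=186, γ_10=162, γ_11=166 (in table at j=12).
x = i·n + j = 11·14 + 12 = 166.
Check: 146^166 ≡ 56 (mod 193).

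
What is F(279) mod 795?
496

Matrix identity: Q^n = [[F_(n+1), F_n], [F_n, F_(n-1)]] with Q = [[1,1],[1,0]].
n = 279 = 100010111₂. Square-and-multiply, entries mod 795:
Q^1 = [[1,1],[1,0]]
Q^2 = (Q^1)² = [[2,1],[1,1]]
Q^4 = (Q^2)² = [[5,3],[3,2]]
Q^8 = (Q^4)² = [[34,21],[21,13]]
Q^17 = (Q^8)²·Q = [[199,7],[7,192]]
Q^34 = (Q^17)² = [[695,352],[352,343]]
Q^69 = (Q^34)²·Q = [[20,344],[344,471]]
Q^139 = (Q^69)²·Q = [[645,281],[281,364]]
Q^279 = (Q^139)²·Q = [[210,496],[496,509]]
F_279 mod 795 = Q^279[0][1] = 496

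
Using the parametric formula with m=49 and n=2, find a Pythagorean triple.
(2397, 196, 2405)

Euclid's formula: a = m² - n², b = 2mn, c = m² + n²
m = 49, n = 2
a = 49² - 2² = 2401 - 4 = 2397
b = 2 × 49 × 2 = 196
c = 49² + 2² = 2401 + 4 = 2405
Verification: 2397² + 196² = 5745609 + 38416 = 5784025 = 2405² ✓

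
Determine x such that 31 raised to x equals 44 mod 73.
13

Baby-step giant-step with step n = ⌈√73⌉ = 9.
Baby steps 31^j mod 73 (j:value) for j=0..8: 0:1, 1:31, 2:12, 3:7, 4:71, 5:11, 6:49, 7:59, 8:4.
Giant-step multiplier: 31^(-9) ≡ 31^(72-9) = 31^63 ≡ 63 (mod 73).
Giant steps γ_i = 44·63^i mod 73: γ_0=44, γ_1=71 (in table at j=4).
x = i·n + j = 1·9 + 4 = 13.
Check: 31^13 ≡ 44 (mod 73).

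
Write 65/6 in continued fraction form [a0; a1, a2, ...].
[10; 1, 5]

Euclidean algorithm steps:
65 = 10 × 6 + 5
6 = 1 × 5 + 1
5 = 5 × 1 + 0
Continued fraction: [10; 1, 5]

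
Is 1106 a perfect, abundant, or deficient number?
deficient

Proper divisors of 1106: sum = 1 + 2 + 7 + 14 + 79 + 158 + 553 = 814
Since 814 < 1106, 1106 is deficient.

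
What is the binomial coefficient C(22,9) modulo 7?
0

Using Lucas' theorem:
Write n=22 and k=9 in base 7:
n in base 7: [3, 1]
k in base 7: [1, 2]
C(22,9) mod 7 = ∏ C(n_i, k_i) mod 7
Digit binomials (mod 7): C(3,1) = 3; C(1,2) = 0 (k_i > n_i)
Product: 3 × 0 = 0 ≡ 0 (mod 7)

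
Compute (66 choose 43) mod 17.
4

Using Lucas' theorem:
Write n=66 and k=43 in base 17:
n in base 17: [3, 15]
k in base 17: [2, 9]
C(66,43) mod 17 = ∏ C(n_i, k_i) mod 17
Digit binomials (mod 17): C(3,2) = 3; C(15,9) = 5005 ≡ 7
Product: 3 × 7 = 21 ≡ 4 (mod 17)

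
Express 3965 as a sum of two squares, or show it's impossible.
11² + 62² (a=11, b=62)

Factorization: 3965 = 5 × 13 × 61
By Fermat: n is sum of two squares iff every prime p ≡ 3 (mod 4) appears to even power.
All primes ≡ 3 (mod 4) appear to even power.
Search a = 0, 1, 2, … for 3965 - a² a perfect square: first hit at a = 11: 3965 - 121 = 3844 = 62².
3965 = 11² + 62² = 121 + 3844 ✓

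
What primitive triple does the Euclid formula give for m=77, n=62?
(2085, 9548, 9773)

Euclid's formula: a = m² - n², b = 2mn, c = m² + n²
m = 77, n = 62
a = 77² - 62² = 5929 - 3844 = 2085
b = 2 × 77 × 62 = 9548
c = 77² + 62² = 5929 + 3844 = 9773
Verification: 2085² + 9548² = 4347225 + 91164304 = 95511529 = 9773² ✓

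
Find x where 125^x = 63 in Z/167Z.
102

Baby-step giant-step with step n = ⌈√167⌉ = 13.
Baby steps 125^j mod 167 (j:value) for j=0..12: 0:1, 1:125, 2:94, 3:60, 4:152, 5:129, 6:93, 7:102, 8:58, 9:69, 10:108, 11:140, 12:132.
Giant-step multiplier: 125^(-13) ≡ 125^(166-13) = 125^153 ≡ 86 (mod 167).
Giant steps γ_i = 63·86^i mod 167: γ_0=63, γ_1=74, γ_2=18, γ_3=45, γ_4=29, γ_5=156, γ_6=56, γ_7=140 (in table at j=11).
x = i·n + j = 7·13 + 11 = 102.
Check: 125^102 ≡ 63 (mod 167).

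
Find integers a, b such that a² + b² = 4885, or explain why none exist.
23² + 66² (a=23, b=66)

Factorization: 4885 = 5 × 977
By Fermat: n is sum of two squares iff every prime p ≡ 3 (mod 4) appears to even power.
All primes ≡ 3 (mod 4) appear to even power.
Search a = 0, 1, 2, … for 4885 - a² a perfect square: first hit at a = 23: 4885 - 529 = 4356 = 66².
4885 = 23² + 66² = 529 + 4356 ✓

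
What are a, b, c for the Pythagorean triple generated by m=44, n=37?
(567, 3256, 3305)

Euclid's formula: a = m² - n², b = 2mn, c = m² + n²
m = 44, n = 37
a = 44² - 37² = 1936 - 1369 = 567
b = 2 × 44 × 37 = 3256
c = 44² + 37² = 1936 + 1369 = 3305
Verification: 567² + 3256² = 321489 + 10601536 = 10923025 = 3305² ✓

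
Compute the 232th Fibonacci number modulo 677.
669

Matrix identity: Q^n = [[F_(n+1), F_n], [F_n, F_(n-1)]] with Q = [[1,1],[1,0]].
n = 232 = 11101000₂. Square-and-multiply, entries mod 677:
Q^1 = [[1,1],[1,0]]
Q^3 = (Q^1)²·Q = [[3,2],[2,1]]
Q^7 = (Q^3)²·Q = [[21,13],[13,8]]
Q^14 = (Q^7)² = [[610,377],[377,233]]
Q^29 = (Q^14)²·Q = [[7,386],[386,298]]
Q^58 = (Q^29)² = [[105,609],[609,173]]
Q^116 = (Q^58)² = [[78,52],[52,26]]
Q^232 = (Q^116)² = [[664,669],[669,672]]
F_232 mod 677 = Q^232[0][1] = 669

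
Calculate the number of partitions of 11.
56

p(n) counts ways to write n as a sum of positive integers (order ignored).
Euler's pentagonal recurrence: p(k) = p(k-1) + p(k-2) - p(k-5) - p(k-7) + p(k-12) + p(k-15) - ... (offsets j(3j∓1)/2, signs ++--, p(0)=1, p(<0)=0).
DP table for k = 0..10: p(0)=1, p(1)=1, p(2)=2, p(3)=3, p(4)=5, p(5)=7, p(6)=11, p(7)=15, p(8)=22, p(9)=30, p(10)=42.
Final step: p(11) = p(10) + p(9) - p(6) - p(4)
= 42 + 30 - 11 - 5
= 56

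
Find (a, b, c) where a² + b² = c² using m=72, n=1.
(5183, 144, 5185)

Euclid's formula: a = m² - n², b = 2mn, c = m² + n²
m = 72, n = 1
a = 72² - 1² = 5184 - 1 = 5183
b = 2 × 72 × 1 = 144
c = 72² + 1² = 5184 + 1 = 5185
Verification: 5183² + 144² = 26863489 + 20736 = 26884225 = 5185² ✓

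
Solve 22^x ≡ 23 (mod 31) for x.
21

Baby-step giant-step with step n = ⌈√31⌉ = 6.
Baby steps 22^j mod 31 (j:value) for j=0..5: 0:1, 1:22, 2:19, 3:15, 4:20, 5:6.
Giant-step multiplier: 22^(-6) ≡ 22^(30-6) = 22^24 ≡ 4 (mod 31).
Giant steps γ_i = 23·4^i mod 31: γ_0=23, γ_1=30, γ_2=27, γ_3=15 (in table at j=3).
x = i·n + j = 3·6 + 3 = 21.
Check: 22^21 ≡ 23 (mod 31).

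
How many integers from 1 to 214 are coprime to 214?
106

214 = 2 × 107
φ(n) = n × ∏(1 - 1/p) for each prime p dividing n
φ(214) = 214 × (1 - 1/2) × (1 - 1/107) = 106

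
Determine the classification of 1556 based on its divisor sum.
deficient

Proper divisors of 1556: sum = 1 + 2 + 4 + 389 + 778 = 1174
Since 1174 < 1556, 1556 is deficient.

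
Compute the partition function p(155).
66493182097

p(n) counts ways to write n as a sum of positive integers (order ignored).
Euler's pentagonal recurrence: p(k) = p(k-1) + p(k-2) - p(k-5) - p(k-7) + p(k-12) + p(k-15) - ... (offsets j(3j∓1)/2, signs ++--, p(0)=1, p(<0)=0).
DP table for k = 0..154: p(0)=1, p(1)=1, p(2)=2, p(3)=3, p(4)=5, p(5)=7, p(6)=11, p(7)=15, p(8)=22, p(9)=30, p(10)=42, p(11)=56, p(12)=77, p(13)=101, p(14)=135, p(15)=176, p(16)=231, p(17)=297, p(18)=385, p(19)=490, p(20)=627, p(21)=792, p(22)=1002, p(23)=1255, p(24)=1575, p(25)=1958, p(26)=2436, p(27)=3010, p(28)=3718, p(29)=4565, p(30)=5604, p(31)=6842, p(32)=8349, p(33)=10143, p(34)=12310, p(35)=14883, p(36)=17977, p(37)=21637, p(38)=26015, p(39)=31185, p(40)=37338, p(41)=44583, p(42)=53174, p(43)=63261, p(44)=75175, p(45)=89134, p(46)=105558, p(47)=124754, p(48)=147273, p(49)=173525, p(50)=204226, p(51)=239943, p(52)=281589, p(53)=329931, p(54)=386155, p(55)=451276, p(56)=526823, p(57)=614154, p(58)=715220, p(59)=831820, p(60)=966467, p(61)=1121505, p(62)=1300156, p(63)=1505499, p(64)=1741630, p(65)=2012558, p(66)=2323520, p(67)=2679689, p(68)=3087735, p(69)=3554345, p(70)=4087968, p(71)=4697205, p(72)=5392783, p(73)=6185689, p(74)=7089500, p(75)=8118264, p(76)=9289091, p(77)=10619863, p(78)=12132164, p(79)=13848650, p(80)=15796476, p(81)=18004327, p(82)=20506255, p(83)=23338469, p(84)=26543660, p(85)=30167357, p(86)=34262962, p(87)=38887673, p(88)=44108109, p(89)=49995925, p(90)=56634173, p(91)=64112359, p(92)=72533807, p(93)=82010177, p(94)=92669720, p(95)=104651419, p(96)=118114304, p(97)=133230930, p(98)=150198136, p(99)=169229875, p(100)=190569292, p(101)=214481126, p(102)=241265379, p(103)=271248950, p(104)=304801365, p(105)=342325709, p(106)=384276336, p(107)=431149389, p(108)=483502844, p(109)=541946240, p(110)=607163746, p(111)=679903203, p(112)=761002156, p(113)=851376628, p(114)=952050665, p(115)=1064144451, p(116)=1188908248, p(117)=1327710076, p(118)=1482074143, p(119)=1653668665, p(120)=1844349560, p(121)=2056148051, p(122)=2291320912, p(123)=2552338241, p(124)=2841940500, p(125)=3163127352, p(126)=3519222692, p(127)=3913864295, p(128)=4351078600, p(129)=4835271870, p(130)=5371315400, p(131)=5964539504, p(132)=6620830889, p(133)=7346629512, p(134)=8149040695, p(135)=9035836076, p(136)=10015581680, p(137)=11097645016, p(138)=12292341831, p(139)=13610949895, p(140)=15065878135, p(141)=16670689208, p(142)=18440293320, p(143)=20390982757, p(144)=22540654445, p(145)=24908858009, p(146)=27517052599, p(147)=30388671978, p(148)=33549419497, p(149)=37027355200, p(150)=40853235313, p(151)=45060624582, p(152)=49686288421, p(153)=54770336324, p(154)=60356673280.
Final step: p(155) = p(154) + p(153) - p(150) - p(148) + p(143) + p(140) - p(133) - p(129) + p(120) + p(115) - p(104) - p(98) + p(85) + p(78) - p(63) - p(55) + p(38) + p(29) - p(10) - p(0)
= 60356673280 + 54770336324 - 40853235313 - 33549419497 + 20390982757 + 15065878135 - 7346629512 - 4835271870 + 1844349560 + 1064144451 - 304801365 - 150198136 + 30167357 + 12132164 - 1505499 - 451276 + 26015 + 4565 - 42 - 1
= 66493182097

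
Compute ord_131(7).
65

131 is prime, so ord(7) divides φ(131) = 130.
Divisors of 130: 1, 2, 5, 10, 13, 26, 65, 130.
Repeated squaring: 7^1 ≡ 7, 7^2 ≡ 49, 7^4 ≡ 43, 7^8 ≡ 15, 7^16 ≡ 94, 7^32 ≡ 59, 7^64 ≡ 75, 7^128 ≡ 123 (mod 131).
Test 7^d mod 131 for each divisor d in increasing order:
7^1 ≡ 7
7^2 ≡ 49
7^5 = 7^4·7^1 ≡ 39
7^10 = 7^8·7^2 ≡ 80
7^13 = 7^8·7^4·7^1 ≡ 61
7^26 = 7^16·7^8·7^2 ≡ 53
7^65 = 7^64·7^1 ≡ 1  ← first divisor giving 1
The order is 65.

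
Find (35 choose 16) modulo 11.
0

Using Lucas' theorem:
Write n=35 and k=16 in base 11:
n in base 11: [3, 2]
k in base 11: [1, 5]
C(35,16) mod 11 = ∏ C(n_i, k_i) mod 11
Digit binomials (mod 11): C(3,1) = 3; C(2,5) = 0 (k_i > n_i)
Product: 3 × 0 = 0 ≡ 0 (mod 11)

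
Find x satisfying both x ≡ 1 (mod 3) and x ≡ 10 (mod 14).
10

Using Chinese Remainder Theorem:
M = 3 × 14 = 42
M1 = 14, M2 = 3
y1 = 14^(-1) mod 3 = 2
y2 = 3^(-1) mod 14 = 5
x = (1×14×2 + 10×3×5) mod 42 = 10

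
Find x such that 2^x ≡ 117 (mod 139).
8

Baby-step giant-step with step n = ⌈√139⌉ = 12.
Baby steps 2^j mod 139 (j:value) for j=0..11: 0:1, 1:2, 2:4, 3:8, 4:16, 5:32, 6:64, 7:128, 8:117, 9:95, 10:51, 11:102.
h = 117 is already in the table at j=8, so x = 8.
Check: 2^8 ≡ 117 (mod 139).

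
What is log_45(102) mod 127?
123

Baby-step giant-step with step n = ⌈√127⌉ = 12.
Baby steps 45^j mod 127 (j:value) for j=0..11: 0:1, 1:45, 2:120, 3:66, 4:49, 5:46, 6:38, 7:59, 8:115, 9:95, 10:84, 11:97.
Giant-step multiplier: 45^(-12) ≡ 45^(126-12) = 45^114 ≡ 100 (mod 127).
Giant steps γ_i = 102·100^i mod 127: γ_0=102, γ_1=40, γ_2=63, γ_3=77, γ_4=80, γ_5=126, γ_6=27, γ_7=33, γ_8=125, γ_9=54, γ_10=66 (in table at j=3).
x = i·n + j = 10·12 + 3 = 123.
Check: 45^123 ≡ 102 (mod 127).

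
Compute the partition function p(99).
169229875

p(n) counts ways to write n as a sum of positive integers (order ignored).
Euler's pentagonal recurrence: p(k) = p(k-1) + p(k-2) - p(k-5) - p(k-7) + p(k-12) + p(k-15) - ... (offsets j(3j∓1)/2, signs ++--, p(0)=1, p(<0)=0).
DP table for k = 0..98: p(0)=1, p(1)=1, p(2)=2, p(3)=3, p(4)=5, p(5)=7, p(6)=11, p(7)=15, p(8)=22, p(9)=30, p(10)=42, p(11)=56, p(12)=77, p(13)=101, p(14)=135, p(15)=176, p(16)=231, p(17)=297, p(18)=385, p(19)=490, p(20)=627, p(21)=792, p(22)=1002, p(23)=1255, p(24)=1575, p(25)=1958, p(26)=2436, p(27)=3010, p(28)=3718, p(29)=4565, p(30)=5604, p(31)=6842, p(32)=8349, p(33)=10143, p(34)=12310, p(35)=14883, p(36)=17977, p(37)=21637, p(38)=26015, p(39)=31185, p(40)=37338, p(41)=44583, p(42)=53174, p(43)=63261, p(44)=75175, p(45)=89134, p(46)=105558, p(47)=124754, p(48)=147273, p(49)=173525, p(50)=204226, p(51)=239943, p(52)=281589, p(53)=329931, p(54)=386155, p(55)=451276, p(56)=526823, p(57)=614154, p(58)=715220, p(59)=831820, p(60)=966467, p(61)=1121505, p(62)=1300156, p(63)=1505499, p(64)=1741630, p(65)=2012558, p(66)=2323520, p(67)=2679689, p(68)=3087735, p(69)=3554345, p(70)=4087968, p(71)=4697205, p(72)=5392783, p(73)=6185689, p(74)=7089500, p(75)=8118264, p(76)=9289091, p(77)=10619863, p(78)=12132164, p(79)=13848650, p(80)=15796476, p(81)=18004327, p(82)=20506255, p(83)=23338469, p(84)=26543660, p(85)=30167357, p(86)=34262962, p(87)=38887673, p(88)=44108109, p(89)=49995925, p(90)=56634173, p(91)=64112359, p(92)=72533807, p(93)=82010177, p(94)=92669720, p(95)=104651419, p(96)=118114304, p(97)=133230930, p(98)=150198136.
Final step: p(99) = p(98) + p(97) - p(94) - p(92) + p(87) + p(84) - p(77) - p(73) + p(64) + p(59) - p(48) - p(42) + p(29) + p(22) - p(7)
= 150198136 + 133230930 - 92669720 - 72533807 + 38887673 + 26543660 - 10619863 - 6185689 + 1741630 + 831820 - 147273 - 53174 + 4565 + 1002 - 15
= 169229875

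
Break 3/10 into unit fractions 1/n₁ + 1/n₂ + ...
1/4 + 1/20

Greedy algorithm:
3/10: ceiling(10/3) = 4, use 1/4
1/20: ceiling(20/1) = 20, use 1/20
Result: 3/10 = 1/4 + 1/20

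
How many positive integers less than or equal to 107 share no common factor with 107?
106

107 = 107
φ(n) = n × ∏(1 - 1/p) for each prime p dividing n
φ(107) = 107 × (1 - 1/107) = 106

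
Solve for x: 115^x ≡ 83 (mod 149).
133

Baby-step giant-step with step n = ⌈√149⌉ = 13.
Baby steps 115^j mod 149 (j:value) for j=0..12: 0:1, 1:115, 2:113, 3:32, 4:104, 5:40, 6:130, 7:50, 8:88, 9:137, 10:110, 11:134, 12:63.
Giant-step multiplier: 115^(-13) ≡ 115^(148-13) = 115^135 ≡ 141 (mod 149).
Giant steps γ_i = 83·141^i mod 149: γ_0=83, γ_1=81, γ_2=97, γ_3=118, γ_4=99, γ_5=102, γ_6=78, γ_7=121, γ_8=75, γ_9=145, γ_10=32 (in table at j=3).
x = i·n + j = 10·13 + 3 = 133.
Check: 115^133 ≡ 83 (mod 149).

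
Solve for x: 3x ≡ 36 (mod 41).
x ≡ 12 (mod 41)

gcd(3, 41) = 1, which divides 36, so solutions exist.
Find 3^(-1) mod 41 by the extended Euclidean algorithm:
41 = 13 × 3 + 2  ⟹  2 = (1)·41 + (-13)·3
3 = 1 × 2 + 1  ⟹  1 = (-1)·41 + (14)·3
So (14)·3 ≡ 1 (mod 41), i.e. 3^(-1) ≡ 14 (mod 41).
x ≡ 14 × 36 = 504 ≡ 12 (mod 41).
Check: 3 × 12 = 36 ≡ 36 (mod 41).
Unique solution: x ≡ 12 (mod 41)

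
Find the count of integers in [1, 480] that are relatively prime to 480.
128

480 = 2^5 × 3 × 5
φ(n) = n × ∏(1 - 1/p) for each prime p dividing n
φ(480) = 480 × (1 - 1/2) × (1 - 1/3) × (1 - 1/5) = 128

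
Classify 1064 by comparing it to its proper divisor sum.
abundant

Proper divisors of 1064: sum = 1 + 2 + 4 + 7 + 8 + 14 + 19 + 28 + 38 + 56 + 76 + 133 + 152 + 266 + 532 = 1336
Since 1336 > 1064, 1064 is abundant.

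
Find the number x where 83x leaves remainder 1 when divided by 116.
7

gcd(83, 116) = 1, so the inverse exists.
Extended Euclidean algorithm on (116, 83):
116 = 1 × 83 + 33  ⟹  33 = (1)·116 + (-1)·83
83 = 2 × 33 + 17  ⟹  17 = (-2)·116 + (3)·83
33 = 1 × 17 + 16  ⟹  16 = (3)·116 + (-4)·83
17 = 1 × 16 + 1  ⟹  1 = (-5)·116 + (7)·83
So (7)·83 ≡ 1 (mod 116), i.e. 83^(-1) ≡ 7 (mod 116).
Check: 83 × 7 = 581 ≡ 1 (mod 116)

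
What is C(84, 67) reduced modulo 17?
4

Using Lucas' theorem:
Write n=84 and k=67 in base 17:
n in base 17: [4, 16]
k in base 17: [3, 16]
C(84,67) mod 17 = ∏ C(n_i, k_i) mod 17
Digit binomials (mod 17): C(4,3) = 4; C(16,16) = 1
Product: 4 × 1 = 4 ≡ 4 (mod 17)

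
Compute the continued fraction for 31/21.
[1; 2, 10]

Euclidean algorithm steps:
31 = 1 × 21 + 10
21 = 2 × 10 + 1
10 = 10 × 1 + 0
Continued fraction: [1; 2, 10]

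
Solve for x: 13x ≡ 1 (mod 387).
268

gcd(13, 387) = 1, so the inverse exists.
Extended Euclidean algorithm on (387, 13):
387 = 29 × 13 + 10  ⟹  10 = (1)·387 + (-29)·13
13 = 1 × 10 + 3  ⟹  3 = (-1)·387 + (30)·13
10 = 3 × 3 + 1  ⟹  1 = (4)·387 + (-119)·13
So (-119)·13 ≡ 1 (mod 387), i.e. 13^(-1) ≡ -119 ≡ 268 (mod 387).
Check: 13 × 268 = 3484 ≡ 1 (mod 387)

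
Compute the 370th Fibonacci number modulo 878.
131

Matrix identity: Q^n = [[F_(n+1), F_n], [F_n, F_(n-1)]] with Q = [[1,1],[1,0]].
n = 370 = 101110010₂. Square-and-multiply, entries mod 878:
Q^1 = [[1,1],[1,0]]
Q^2 = (Q^1)² = [[2,1],[1,1]]
Q^5 = (Q^2)²·Q = [[8,5],[5,3]]
Q^11 = (Q^5)²·Q = [[144,89],[89,55]]
Q^23 = (Q^11)²·Q = [[712,561],[561,151]]
Q^46 = (Q^23)² = [[735,365],[365,370]]
Q^92 = (Q^46)² = [[24,323],[323,579]]
Q^185 = (Q^92)²·Q = [[276,423],[423,731]]
Q^370 = (Q^185)² = [[485,131],[131,354]]
F_370 mod 878 = Q^370[0][1] = 131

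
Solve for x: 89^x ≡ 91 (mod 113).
22

Baby-step giant-step with step n = ⌈√113⌉ = 11.
Baby steps 89^j mod 113 (j:value) for j=0..10: 0:1, 1:89, 2:11, 3:75, 4:8, 5:34, 6:88, 7:35, 8:64, 9:46, 10:26.
Giant-step multiplier: 89^(-11) ≡ 89^(112-11) = 89^101 ≡ 90 (mod 113).
Giant steps γ_i = 91·90^i mod 113: γ_0=91, γ_1=54, γ_2=1 (in table at j=0).
x = i·n + j = 2·11 + 0 = 22.
Check: 89^22 ≡ 91 (mod 113).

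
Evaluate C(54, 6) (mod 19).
9

Using Lucas' theorem:
Write n=54 and k=6 in base 19:
n in base 19: [2, 16]
k in base 19: [0, 6]
C(54,6) mod 19 = ∏ C(n_i, k_i) mod 19
Digit binomials (mod 19): C(2,0) = 1; C(16,6) = 8008 ≡ 9
Product: 1 × 9 = 9 ≡ 9 (mod 19)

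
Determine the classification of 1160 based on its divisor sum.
abundant

Proper divisors of 1160: sum = 1 + 2 + 4 + 5 + 8 + 10 + 20 + 29 + 40 + 58 + 116 + 145 + 232 + 290 + 580 = 1540
Since 1540 > 1160, 1160 is abundant.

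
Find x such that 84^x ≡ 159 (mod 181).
81

Baby-step giant-step with step n = ⌈√181⌉ = 14.
Baby steps 84^j mod 181 (j:value) for j=0..13: 0:1, 1:84, 2:178, 3:110, 4:9, 5:32, 6:154, 7:85, 8:81, 9:107, 10:119, 11:41, 12:5, 13:58.
Giant-step multiplier: 84^(-14) ≡ 84^(180-14) = 84^166 ≡ 12 (mod 181).
Giant steps γ_i = 159·12^i mod 181: γ_0=159, γ_1=98, γ_2=90, γ_3=175, γ_4=109, γ_5=41 (in table at j=11).
x = i·n + j = 5·14 + 11 = 81.
Check: 84^81 ≡ 159 (mod 181).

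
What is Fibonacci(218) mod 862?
231

Matrix identity: Q^n = [[F_(n+1), F_n], [F_n, F_(n-1)]] with Q = [[1,1],[1,0]].
n = 218 = 11011010₂. Square-and-multiply, entries mod 862:
Q^1 = [[1,1],[1,0]]
Q^3 = (Q^1)²·Q = [[3,2],[2,1]]
Q^6 = (Q^3)² = [[13,8],[8,5]]
Q^13 = (Q^6)²·Q = [[377,233],[233,144]]
Q^27 = (Q^13)²·Q = [[595,744],[744,713]]
Q^54 = (Q^27)² = [[737,816],[816,783]]
Q^109 = (Q^54)²·Q = [[403,501],[501,764]]
Q^218 = (Q^109)² = [[512,231],[231,281]]
F_218 mod 862 = Q^218[0][1] = 231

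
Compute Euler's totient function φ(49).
42

49 = 7^2
φ(n) = n × ∏(1 - 1/p) for each prime p dividing n
φ(49) = 49 × (1 - 1/7) = 42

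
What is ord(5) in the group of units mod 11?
5

11 is prime, so ord(5) divides φ(11) = 10.
Divisors of 10: 1, 2, 5, 10.
Repeated squaring: 5^1 ≡ 5, 5^2 ≡ 3, 5^4 ≡ 9, 5^8 ≡ 4 (mod 11).
Test 5^d mod 11 for each divisor d in increasing order:
5^1 ≡ 5
5^2 ≡ 3
5^5 = 5^4·5^1 ≡ 1  ← first divisor giving 1
The order is 5.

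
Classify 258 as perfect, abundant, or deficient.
abundant

Proper divisors of 258: sum = 1 + 2 + 3 + 6 + 43 + 86 + 129 = 270
Since 270 > 258, 258 is abundant.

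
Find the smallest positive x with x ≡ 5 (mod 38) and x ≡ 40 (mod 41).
81

Using Chinese Remainder Theorem:
M = 38 × 41 = 1558
M1 = 41, M2 = 38
y1 = 41^(-1) mod 38 = 13
y2 = 38^(-1) mod 41 = 27
x = (5×41×13 + 40×38×27) mod 1558 = 81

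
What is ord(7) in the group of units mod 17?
16

17 is prime, so ord(7) divides φ(17) = 16.
Divisors of 16: 1, 2, 4, 8, 16.
Repeated squaring: 7^1 ≡ 7, 7^2 ≡ 15, 7^4 ≡ 4, 7^8 ≡ 16, 7^16 ≡ 1 (mod 17).
Test 7^d mod 17 for each divisor d in increasing order:
7^1 ≡ 7
7^2 ≡ 15
7^4 ≡ 4
7^8 ≡ 16
7^16 ≡ 1  ← first divisor giving 1
The order is 16.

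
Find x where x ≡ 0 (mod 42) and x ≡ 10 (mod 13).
504

Using Chinese Remainder Theorem:
M = 42 × 13 = 546
M1 = 13, M2 = 42
y1 = 13^(-1) mod 42 = 13
y2 = 42^(-1) mod 13 = 9
x = (0×13×13 + 10×42×9) mod 546 = 504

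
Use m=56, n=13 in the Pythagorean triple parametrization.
(2967, 1456, 3305)

Euclid's formula: a = m² - n², b = 2mn, c = m² + n²
m = 56, n = 13
a = 56² - 13² = 3136 - 169 = 2967
b = 2 × 56 × 13 = 1456
c = 56² + 13² = 3136 + 169 = 3305
Verification: 2967² + 1456² = 8803089 + 2119936 = 10923025 = 3305² ✓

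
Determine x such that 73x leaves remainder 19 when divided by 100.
x ≡ 3 (mod 100)

gcd(73, 100) = 1, which divides 19, so solutions exist.
Find 73^(-1) mod 100 by the extended Euclidean algorithm:
100 = 1 × 73 + 27  ⟹  27 = (1)·100 + (-1)·73
73 = 2 × 27 + 19  ⟹  19 = (-2)·100 + (3)·73
27 = 1 × 19 + 8  ⟹  8 = (3)·100 + (-4)·73
19 = 2 × 8 + 3  ⟹  3 = (-8)·100 + (11)·73
8 = 2 × 3 + 2  ⟹  2 = (19)·100 + (-26)·73
3 = 1 × 2 + 1  ⟹  1 = (-27)·100 + (37)·73
So (37)·73 ≡ 1 (mod 100), i.e. 73^(-1) ≡ 37 (mod 100).
x ≡ 37 × 19 = 703 ≡ 3 (mod 100).
Check: 73 × 3 = 219 ≡ 19 (mod 100).
Unique solution: x ≡ 3 (mod 100)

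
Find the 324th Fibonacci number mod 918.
0

Matrix identity: Q^n = [[F_(n+1), F_n], [F_n, F_(n-1)]] with Q = [[1,1],[1,0]].
n = 324 = 101000100₂. Square-and-multiply, entries mod 918:
Q^1 = [[1,1],[1,0]]
Q^2 = (Q^1)² = [[2,1],[1,1]]
Q^5 = (Q^2)²·Q = [[8,5],[5,3]]
Q^10 = (Q^5)² = [[89,55],[55,34]]
Q^20 = (Q^10)² = [[848,339],[339,509]]
Q^40 = (Q^20)² = [[481,105],[105,376]]
Q^81 = (Q^40)²·Q = [[55,34],[34,21]]
Q^162 = (Q^81)² = [[509,748],[748,679]]
Q^324 = (Q^162)² = [[647,0],[0,647]]
F_324 mod 918 = Q^324[0][1] = 0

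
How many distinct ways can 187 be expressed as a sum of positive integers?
1280011042268

p(n) counts ways to write n as a sum of positive integers (order ignored).
Euler's pentagonal recurrence: p(k) = p(k-1) + p(k-2) - p(k-5) - p(k-7) + p(k-12) + p(k-15) - ... (offsets j(3j∓1)/2, signs ++--, p(0)=1, p(<0)=0).
DP table for k = 0..186: p(0)=1, p(1)=1, p(2)=2, p(3)=3, p(4)=5, p(5)=7, p(6)=11, p(7)=15, p(8)=22, p(9)=30, p(10)=42, p(11)=56, p(12)=77, p(13)=101, p(14)=135, p(15)=176, p(16)=231, p(17)=297, p(18)=385, p(19)=490, p(20)=627, p(21)=792, p(22)=1002, p(23)=1255, p(24)=1575, p(25)=1958, p(26)=2436, p(27)=3010, p(28)=3718, p(29)=4565, p(30)=5604, p(31)=6842, p(32)=8349, p(33)=10143, p(34)=12310, p(35)=14883, p(36)=17977, p(37)=21637, p(38)=26015, p(39)=31185, p(40)=37338, p(41)=44583, p(42)=53174, p(43)=63261, p(44)=75175, p(45)=89134, p(46)=105558, p(47)=124754, p(48)=147273, p(49)=173525, p(50)=204226, p(51)=239943, p(52)=281589, p(53)=329931, p(54)=386155, p(55)=451276, p(56)=526823, p(57)=614154, p(58)=715220, p(59)=831820, p(60)=966467, p(61)=1121505, p(62)=1300156, p(63)=1505499, p(64)=1741630, p(65)=2012558, p(66)=2323520, p(67)=2679689, p(68)=3087735, p(69)=3554345, p(70)=4087968, p(71)=4697205, p(72)=5392783, p(73)=6185689, p(74)=7089500, p(75)=8118264, p(76)=9289091, p(77)=10619863, p(78)=12132164, p(79)=13848650, p(80)=15796476, p(81)=18004327, p(82)=20506255, p(83)=23338469, p(84)=26543660, p(85)=30167357, p(86)=34262962, p(87)=38887673, p(88)=44108109, p(89)=49995925, p(90)=56634173, p(91)=64112359, p(92)=72533807, p(93)=82010177, p(94)=92669720, p(95)=104651419, p(96)=118114304, p(97)=133230930, p(98)=150198136, p(99)=169229875, p(100)=190569292, p(101)=214481126, p(102)=241265379, p(103)=271248950, p(104)=304801365, p(105)=342325709, p(106)=384276336, p(107)=431149389, p(108)=483502844, p(109)=541946240, p(110)=607163746, p(111)=679903203, p(112)=761002156, p(113)=851376628, p(114)=952050665, p(115)=1064144451, p(116)=1188908248, p(117)=1327710076, p(118)=1482074143, p(119)=1653668665, p(120)=1844349560, p(121)=2056148051, p(122)=2291320912, p(123)=2552338241, p(124)=2841940500, p(125)=3163127352, p(126)=3519222692, p(127)=3913864295, p(128)=4351078600, p(129)=4835271870, p(130)=5371315400, p(131)=5964539504, p(132)=6620830889, p(133)=7346629512, p(134)=8149040695, p(135)=9035836076, p(136)=10015581680, p(137)=11097645016, p(138)=12292341831, p(139)=13610949895, p(140)=15065878135, p(141)=16670689208, p(142)=18440293320, p(143)=20390982757, p(144)=22540654445, p(145)=24908858009, p(146)=27517052599, p(147)=30388671978, p(148)=33549419497, p(149)=37027355200, p(150)=40853235313, p(151)=45060624582, p(152)=49686288421, p(153)=54770336324, p(154)=60356673280, p(155)=66493182097, p(156)=73232243759, p(157)=80630964769, p(158)=88751778802, p(159)=97662728555, p(160)=107438159466, p(161)=118159068427, p(162)=129913904637, p(163)=142798995930, p(164)=156919475295, p(165)=172389800255, p(166)=189334822579, p(167)=207890420102, p(168)=228204732751, p(169)=250438925115, p(170)=274768617130, p(171)=301384802048, p(172)=330495499613, p(173)=362326859895, p(174)=397125074750, p(175)=435157697830, p(176)=476715857290, p(177)=522115831195, p(178)=571701605655, p(179)=625846753120, p(180)=684957390936, p(181)=749474411781, p(182)=819876908323, p(183)=896684817527, p(184)=980462880430, p(185)=1071823774337, p(186)=1171432692373.
Final step: p(187) = p(186) + p(185) - p(182) - p(180) + p(175) + p(172) - p(165) - p(161) + p(152) + p(147) - p(136) - p(130) + p(117) + p(110) - p(95) - p(87) + p(70) + p(61) - p(42) - p(32) + p(11) + p(0)
= 1171432692373 + 1071823774337 - 819876908323 - 684957390936 + 435157697830 + 330495499613 - 172389800255 - 118159068427 + 49686288421 + 30388671978 - 10015581680 - 5371315400 + 1327710076 + 607163746 - 104651419 - 38887673 + 4087968 + 1121505 - 53174 - 8349 + 56 + 1
= 1280011042268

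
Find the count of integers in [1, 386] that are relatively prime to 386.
192

386 = 2 × 193
φ(n) = n × ∏(1 - 1/p) for each prime p dividing n
φ(386) = 386 × (1 - 1/2) × (1 - 1/193) = 192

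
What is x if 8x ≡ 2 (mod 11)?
x ≡ 3 (mod 11)

gcd(8, 11) = 1, which divides 2, so solutions exist.
Find 8^(-1) mod 11 by the extended Euclidean algorithm:
11 = 1 × 8 + 3  ⟹  3 = (1)·11 + (-1)·8
8 = 2 × 3 + 2  ⟹  2 = (-2)·11 + (3)·8
3 = 1 × 2 + 1  ⟹  1 = (3)·11 + (-4)·8
So (-4)·8 ≡ 1 (mod 11), i.e. 8^(-1) ≡ -4 ≡ 7 (mod 11).
x ≡ 7 × 2 = 14 ≡ 3 (mod 11).
Check: 8 × 3 = 24 ≡ 2 (mod 11).
Unique solution: x ≡ 3 (mod 11)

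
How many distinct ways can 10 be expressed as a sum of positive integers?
42

p(n) counts ways to write n as a sum of positive integers (order ignored).
Examples: 10; 9 + 1; 8 + 2; 8 + 1 + 1; 7 + 3; ... (42 total)
p(10) = 42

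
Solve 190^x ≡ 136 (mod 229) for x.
33

Baby-step giant-step with step n = ⌈√229⌉ = 16.
Baby steps 190^j mod 229 (j:value) for j=0..15: 0:1, 1:190, 2:147, 3:221, 4:83, 5:198, 6:64, 7:23, 8:19, 9:175, 10:45, 11:77, 12:203, 13:98, 14:71, 15:208.
Giant-step multiplier: 190^(-16) ≡ 190^(228-16) = 190^212 ≡ 144 (mod 229).
Giant steps γ_i = 136·144^i mod 229: γ_0=136, γ_1=119, γ_2=190 (in table at j=1).
x = i·n + j = 2·16 + 1 = 33.
Check: 190^33 ≡ 136 (mod 229).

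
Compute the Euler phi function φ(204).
64

204 = 2^2 × 3 × 17
φ(n) = n × ∏(1 - 1/p) for each prime p dividing n
φ(204) = 204 × (1 - 1/2) × (1 - 1/3) × (1 - 1/17) = 64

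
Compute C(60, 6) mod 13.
2

Using Lucas' theorem:
Write n=60 and k=6 in base 13:
n in base 13: [4, 8]
k in base 13: [0, 6]
C(60,6) mod 13 = ∏ C(n_i, k_i) mod 13
Digit binomials (mod 13): C(4,0) = 1; C(8,6) = 28 ≡ 2
Product: 1 × 2 = 2 ≡ 2 (mod 13)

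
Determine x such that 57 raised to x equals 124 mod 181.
91

Baby-step giant-step with step n = ⌈√181⌉ = 14.
Baby steps 57^j mod 181 (j:value) for j=0..13: 0:1, 1:57, 2:172, 3:30, 4:81, 5:92, 6:176, 7:77, 8:45, 9:31, 10:138, 11:83, 12:25, 13:158.
Giant-step multiplier: 57^(-14) ≡ 57^(180-14) = 57^166 ≡ 37 (mod 181).
Giant steps γ_i = 124·37^i mod 181: γ_0=124, γ_1=63, γ_2=159, γ_3=91, γ_4=109, γ_5=51, γ_6=77 (in table at j=7).
x = i·n + j = 6·14 + 7 = 91.
Check: 57^91 ≡ 124 (mod 181).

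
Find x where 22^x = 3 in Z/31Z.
23

Baby-step giant-step with step n = ⌈√31⌉ = 6.
Baby steps 22^j mod 31 (j:value) for j=0..5: 0:1, 1:22, 2:19, 3:15, 4:20, 5:6.
Giant-step multiplier: 22^(-6) ≡ 22^(30-6) = 22^24 ≡ 4 (mod 31).
Giant steps γ_i = 3·4^i mod 31: γ_0=3, γ_1=12, γ_2=17, γ_3=6 (in table at j=5).
x = i·n + j = 3·6 + 5 = 23.
Check: 22^23 ≡ 3 (mod 31).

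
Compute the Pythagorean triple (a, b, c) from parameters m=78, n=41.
(4403, 6396, 7765)

Euclid's formula: a = m² - n², b = 2mn, c = m² + n²
m = 78, n = 41
a = 78² - 41² = 6084 - 1681 = 4403
b = 2 × 78 × 41 = 6396
c = 78² + 41² = 6084 + 1681 = 7765
Verification: 4403² + 6396² = 19386409 + 40908816 = 60295225 = 7765² ✓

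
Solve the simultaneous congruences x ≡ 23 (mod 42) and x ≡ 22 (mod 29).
863

Using Chinese Remainder Theorem:
M = 42 × 29 = 1218
M1 = 29, M2 = 42
y1 = 29^(-1) mod 42 = 29
y2 = 42^(-1) mod 29 = 9
x = (23×29×29 + 22×42×9) mod 1218 = 863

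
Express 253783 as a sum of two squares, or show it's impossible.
Not possible

Factorization: 253783 = 19^3 × 37
By Fermat: n is sum of two squares iff every prime p ≡ 3 (mod 4) appears to even power.
Prime(s) ≡ 3 (mod 4) with odd exponent: [(19, 3)]
Therefore 253783 cannot be expressed as a² + b².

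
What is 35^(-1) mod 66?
17

gcd(35, 66) = 1, so the inverse exists.
Extended Euclidean algorithm on (66, 35):
66 = 1 × 35 + 31  ⟹  31 = (1)·66 + (-1)·35
35 = 1 × 31 + 4  ⟹  4 = (-1)·66 + (2)·35
31 = 7 × 4 + 3  ⟹  3 = (8)·66 + (-15)·35
4 = 1 × 3 + 1  ⟹  1 = (-9)·66 + (17)·35
So (17)·35 ≡ 1 (mod 66), i.e. 35^(-1) ≡ 17 (mod 66).
Check: 35 × 17 = 595 ≡ 1 (mod 66)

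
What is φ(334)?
166

334 = 2 × 167
φ(n) = n × ∏(1 - 1/p) for each prime p dividing n
φ(334) = 334 × (1 - 1/2) × (1 - 1/167) = 166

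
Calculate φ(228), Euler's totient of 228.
72

228 = 2^2 × 3 × 19
φ(n) = n × ∏(1 - 1/p) for each prime p dividing n
φ(228) = 228 × (1 - 1/2) × (1 - 1/3) × (1 - 1/19) = 72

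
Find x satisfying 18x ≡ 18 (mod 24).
x ≡ 1 (mod 4)

gcd(18, 24) = 6, which divides 18, so solutions exist.
Divide through by 6: 3x ≡ 3 (mod 4).
Find 3^(-1) mod 4 by the extended Euclidean algorithm:
4 = 1 × 3 + 1  ⟹  1 = (1)·4 + (-1)·3
So (-1)·3 ≡ 1 (mod 4), i.e. 3^(-1) ≡ -1 ≡ 3 (mod 4).
x ≡ 3 × 3 = 9 ≡ 1 (mod 4).
Check: 18 × 1 = 18 ≡ 18 (mod 24).
x ≡ 1 (mod 4), giving 6 solutions mod 24.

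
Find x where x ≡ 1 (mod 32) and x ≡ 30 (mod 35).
65

Using Chinese Remainder Theorem:
M = 32 × 35 = 1120
M1 = 35, M2 = 32
y1 = 35^(-1) mod 32 = 11
y2 = 32^(-1) mod 35 = 23
x = (1×35×11 + 30×32×23) mod 1120 = 65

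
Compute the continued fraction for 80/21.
[3; 1, 4, 4]

Euclidean algorithm steps:
80 = 3 × 21 + 17
21 = 1 × 17 + 4
17 = 4 × 4 + 1
4 = 4 × 1 + 0
Continued fraction: [3; 1, 4, 4]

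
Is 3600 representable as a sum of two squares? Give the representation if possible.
0² + 60² (a=0, b=60)

Factorization: 3600 = 2^4 × 3^2 × 5^2
By Fermat: n is sum of two squares iff every prime p ≡ 3 (mod 4) appears to even power.
All primes ≡ 3 (mod 4) appear to even power.
Search a = 0, 1, 2, … for 3600 - a² a perfect square: first hit at a = 0: 3600 - 0 = 3600 = 60².
3600 = 0² + 60² = 0 + 3600 ✓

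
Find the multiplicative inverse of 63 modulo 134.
117

gcd(63, 134) = 1, so the inverse exists.
Extended Euclidean algorithm on (134, 63):
134 = 2 × 63 + 8  ⟹  8 = (1)·134 + (-2)·63
63 = 7 × 8 + 7  ⟹  7 = (-7)·134 + (15)·63
8 = 1 × 7 + 1  ⟹  1 = (8)·134 + (-17)·63
So (-17)·63 ≡ 1 (mod 134), i.e. 63^(-1) ≡ -17 ≡ 117 (mod 134).
Check: 63 × 117 = 7371 ≡ 1 (mod 134)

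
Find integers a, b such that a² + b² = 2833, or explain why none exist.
23² + 48² (a=23, b=48)

Factorization: 2833 = 2833
By Fermat: n is sum of two squares iff every prime p ≡ 3 (mod 4) appears to even power.
All primes ≡ 3 (mod 4) appear to even power.
Search a = 0, 1, 2, … for 2833 - a² a perfect square: first hit at a = 23: 2833 - 529 = 2304 = 48².
2833 = 23² + 48² = 529 + 2304 ✓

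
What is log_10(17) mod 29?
7

Baby-step giant-step with step n = ⌈√29⌉ = 6.
Baby steps 10^j mod 29 (j:value) for j=0..5: 0:1, 1:10, 2:13, 3:14, 4:24, 5:8.
Giant-step multiplier: 10^(-6) ≡ 10^(28-6) = 10^22 ≡ 4 (mod 29).
Giant steps γ_i = 17·4^i mod 29: γ_0=17, γ_1=10 (in table at j=1).
x = i·n + j = 1·6 + 1 = 7.
Check: 10^7 ≡ 17 (mod 29).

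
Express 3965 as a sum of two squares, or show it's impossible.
11² + 62² (a=11, b=62)

Factorization: 3965 = 5 × 13 × 61
By Fermat: n is sum of two squares iff every prime p ≡ 3 (mod 4) appears to even power.
All primes ≡ 3 (mod 4) appear to even power.
Search a = 0, 1, 2, … for 3965 - a² a perfect square: first hit at a = 11: 3965 - 121 = 3844 = 62².
3965 = 11² + 62² = 121 + 3844 ✓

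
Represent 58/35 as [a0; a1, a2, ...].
[1; 1, 1, 1, 11]

Euclidean algorithm steps:
58 = 1 × 35 + 23
35 = 1 × 23 + 12
23 = 1 × 12 + 11
12 = 1 × 11 + 1
11 = 11 × 1 + 0
Continued fraction: [1; 1, 1, 1, 11]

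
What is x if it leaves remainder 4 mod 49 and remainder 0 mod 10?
200

Using Chinese Remainder Theorem:
M = 49 × 10 = 490
M1 = 10, M2 = 49
y1 = 10^(-1) mod 49 = 5
y2 = 49^(-1) mod 10 = 9
x = (4×10×5 + 0×49×9) mod 490 = 200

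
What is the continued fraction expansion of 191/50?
[3; 1, 4, 1, 1, 4]

Euclidean algorithm steps:
191 = 3 × 50 + 41
50 = 1 × 41 + 9
41 = 4 × 9 + 5
9 = 1 × 5 + 4
5 = 1 × 4 + 1
4 = 4 × 1 + 0
Continued fraction: [3; 1, 4, 1, 1, 4]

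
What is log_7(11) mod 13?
5

Baby-step giant-step with step n = ⌈√13⌉ = 4.
Baby steps 7^j mod 13 (j:value) for j=0..3: 0:1, 1:7, 2:10, 3:5.
Giant-step multiplier: 7^(-4) ≡ 7^(12-4) = 7^8 ≡ 3 (mod 13).
Giant steps γ_i = 11·3^i mod 13: γ_0=11, γ_1=7 (in table at j=1).
x = i·n + j = 1·4 + 1 = 5.
Check: 7^5 ≡ 11 (mod 13).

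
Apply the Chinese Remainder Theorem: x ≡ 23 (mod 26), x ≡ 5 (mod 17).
413

Using Chinese Remainder Theorem:
M = 26 × 17 = 442
M1 = 17, M2 = 26
y1 = 17^(-1) mod 26 = 23
y2 = 26^(-1) mod 17 = 2
x = (23×17×23 + 5×26×2) mod 442 = 413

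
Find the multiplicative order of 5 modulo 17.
16

17 is prime, so ord(5) divides φ(17) = 16.
Divisors of 16: 1, 2, 4, 8, 16.
Repeated squaring: 5^1 ≡ 5, 5^2 ≡ 8, 5^4 ≡ 13, 5^8 ≡ 16, 5^16 ≡ 1 (mod 17).
Test 5^d mod 17 for each divisor d in increasing order:
5^1 ≡ 5
5^2 ≡ 8
5^4 ≡ 13
5^8 ≡ 16
5^16 ≡ 1  ← first divisor giving 1
The order is 16.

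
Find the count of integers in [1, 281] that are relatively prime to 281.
280

281 = 281
φ(n) = n × ∏(1 - 1/p) for each prime p dividing n
φ(281) = 281 × (1 - 1/281) = 280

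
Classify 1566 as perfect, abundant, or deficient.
abundant

Proper divisors of 1566: sum = 1 + 2 + 3 + 6 + 9 + 18 + 27 + 29 + 54 + 58 + 87 + 174 + 261 + 522 + 783 = 2034
Since 2034 > 1566, 1566 is abundant.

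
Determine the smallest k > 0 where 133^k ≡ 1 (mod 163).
9

163 is prime, so ord(133) divides φ(163) = 162.
Divisors of 162: 1, 2, 3, 6, 9, 18, 27, 54, 81, 162.
Repeated squaring: 133^1 ≡ 133, 133^2 ≡ 85, 133^4 ≡ 53, 133^8 ≡ 38, 133^16 ≡ 140, 133^32 ≡ 40, 133^64 ≡ 133, 133^128 ≡ 85 (mod 163).
Test 133^d mod 163 for each divisor d in increasing order:
133^1 ≡ 133
133^2 ≡ 85
133^3 = 133^2·133^1 ≡ 58
133^6 = 133^4·133^2 ≡ 104
133^9 = 133^8·133^1 ≡ 1  ← first divisor giving 1
The order is 9.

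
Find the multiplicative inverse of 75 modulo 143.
82

gcd(75, 143) = 1, so the inverse exists.
Extended Euclidean algorithm on (143, 75):
143 = 1 × 75 + 68  ⟹  68 = (1)·143 + (-1)·75
75 = 1 × 68 + 7  ⟹  7 = (-1)·143 + (2)·75
68 = 9 × 7 + 5  ⟹  5 = (10)·143 + (-19)·75
7 = 1 × 5 + 2  ⟹  2 = (-11)·143 + (21)·75
5 = 2 × 2 + 1  ⟹  1 = (32)·143 + (-61)·75
So (-61)·75 ≡ 1 (mod 143), i.e. 75^(-1) ≡ -61 ≡ 82 (mod 143).
Check: 75 × 82 = 6150 ≡ 1 (mod 143)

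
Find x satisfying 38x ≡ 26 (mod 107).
x ≡ 57 (mod 107)

gcd(38, 107) = 1, which divides 26, so solutions exist.
Find 38^(-1) mod 107 by the extended Euclidean algorithm:
107 = 2 × 38 + 31  ⟹  31 = (1)·107 + (-2)·38
38 = 1 × 31 + 7  ⟹  7 = (-1)·107 + (3)·38
31 = 4 × 7 + 3  ⟹  3 = (5)·107 + (-14)·38
7 = 2 × 3 + 1  ⟹  1 = (-11)·107 + (31)·38
So (31)·38 ≡ 1 (mod 107), i.e. 38^(-1) ≡ 31 (mod 107).
x ≡ 31 × 26 = 806 ≡ 57 (mod 107).
Check: 38 × 57 = 2166 ≡ 26 (mod 107).
Unique solution: x ≡ 57 (mod 107)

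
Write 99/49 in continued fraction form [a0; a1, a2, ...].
[2; 49]

Euclidean algorithm steps:
99 = 2 × 49 + 1
49 = 49 × 1 + 0
Continued fraction: [2; 49]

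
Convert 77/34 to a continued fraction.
[2; 3, 1, 3, 2]

Euclidean algorithm steps:
77 = 2 × 34 + 9
34 = 3 × 9 + 7
9 = 1 × 7 + 2
7 = 3 × 2 + 1
2 = 2 × 1 + 0
Continued fraction: [2; 3, 1, 3, 2]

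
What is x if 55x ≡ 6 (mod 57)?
x ≡ 54 (mod 57)

gcd(55, 57) = 1, which divides 6, so solutions exist.
Find 55^(-1) mod 57 by the extended Euclidean algorithm:
57 = 1 × 55 + 2  ⟹  2 = (1)·57 + (-1)·55
55 = 27 × 2 + 1  ⟹  1 = (-27)·57 + (28)·55
So (28)·55 ≡ 1 (mod 57), i.e. 55^(-1) ≡ 28 (mod 57).
x ≡ 28 × 6 = 168 ≡ 54 (mod 57).
Check: 55 × 54 = 2970 ≡ 6 (mod 57).
Unique solution: x ≡ 54 (mod 57)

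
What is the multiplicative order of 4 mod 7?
3

7 is prime, so ord(4) divides φ(7) = 6.
Divisors of 6: 1, 2, 3, 6.
Repeated squaring: 4^1 ≡ 4, 4^2 ≡ 2, 4^4 ≡ 4 (mod 7).
Test 4^d mod 7 for each divisor d in increasing order:
4^1 ≡ 4
4^2 ≡ 2
4^3 = 4^2·4^1 ≡ 1  ← first divisor giving 1
The order is 3.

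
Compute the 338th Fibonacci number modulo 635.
234

Matrix identity: Q^n = [[F_(n+1), F_n], [F_n, F_(n-1)]] with Q = [[1,1],[1,0]].
n = 338 = 101010010₂. Square-and-multiply, entries mod 635:
Q^1 = [[1,1],[1,0]]
Q^2 = (Q^1)² = [[2,1],[1,1]]
Q^5 = (Q^2)²·Q = [[8,5],[5,3]]
Q^10 = (Q^5)² = [[89,55],[55,34]]
Q^21 = (Q^10)²·Q = [[566,151],[151,415]]
Q^42 = (Q^21)² = [[257,176],[176,81]]
Q^84 = (Q^42)² = [[505,433],[433,72]]
Q^169 = (Q^84)²·Q = [[205,554],[554,286]]
Q^338 = (Q^169)² = [[326,234],[234,92]]
F_338 mod 635 = Q^338[0][1] = 234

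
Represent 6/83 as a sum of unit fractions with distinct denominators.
1/14 + 1/1162

Greedy algorithm:
6/83: ceiling(83/6) = 14, use 1/14
1/1162: ceiling(1162/1) = 1162, use 1/1162
Result: 6/83 = 1/14 + 1/1162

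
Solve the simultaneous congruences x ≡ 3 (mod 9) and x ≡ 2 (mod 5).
12

Using Chinese Remainder Theorem:
M = 9 × 5 = 45
M1 = 5, M2 = 9
y1 = 5^(-1) mod 9 = 2
y2 = 9^(-1) mod 5 = 4
x = (3×5×2 + 2×9×4) mod 45 = 12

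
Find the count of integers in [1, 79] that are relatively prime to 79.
78

79 = 79
φ(n) = n × ∏(1 - 1/p) for each prime p dividing n
φ(79) = 79 × (1 - 1/79) = 78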